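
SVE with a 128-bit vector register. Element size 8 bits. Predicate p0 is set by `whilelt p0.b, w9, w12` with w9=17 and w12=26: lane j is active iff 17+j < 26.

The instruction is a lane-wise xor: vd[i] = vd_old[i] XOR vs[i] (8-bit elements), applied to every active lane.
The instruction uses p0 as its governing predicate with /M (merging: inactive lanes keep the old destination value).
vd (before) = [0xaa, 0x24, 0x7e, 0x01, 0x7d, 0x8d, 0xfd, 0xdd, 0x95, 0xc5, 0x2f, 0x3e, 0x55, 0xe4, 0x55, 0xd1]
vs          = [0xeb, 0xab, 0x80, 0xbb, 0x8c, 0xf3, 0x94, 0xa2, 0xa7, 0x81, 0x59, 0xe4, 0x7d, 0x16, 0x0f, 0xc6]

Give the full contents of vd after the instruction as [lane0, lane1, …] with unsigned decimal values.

register lanes = 128/8 = 16
whilelt: lane j active iff 17+j < 26 → j < 9 → 9 active
[0] xor(0xaa,0xeb) = 0x41
[1] xor(0x24,0xab) = 0x8f
[2] xor(0x7e,0x80) = 0xfe
[3] xor(0x01,0xbb) = 0xba
[4] xor(0x7d,0x8c) = 0xf1
[5] xor(0x8d,0xf3) = 0x7e
[6] xor(0xfd,0x94) = 0x69
[7] xor(0xdd,0xa2) = 0x7f
[8] xor(0x95,0xa7) = 0x32
[9] tail/keep = 0xc5
[10] tail/keep = 0x2f
[11] tail/keep = 0x3e
[12] tail/keep = 0x55
[13] tail/keep = 0xe4
[14] tail/keep = 0x55
[15] tail/keep = 0xd1

vd = [65, 143, 254, 186, 241, 126, 105, 127, 50, 197, 47, 62, 85, 228, 85, 209]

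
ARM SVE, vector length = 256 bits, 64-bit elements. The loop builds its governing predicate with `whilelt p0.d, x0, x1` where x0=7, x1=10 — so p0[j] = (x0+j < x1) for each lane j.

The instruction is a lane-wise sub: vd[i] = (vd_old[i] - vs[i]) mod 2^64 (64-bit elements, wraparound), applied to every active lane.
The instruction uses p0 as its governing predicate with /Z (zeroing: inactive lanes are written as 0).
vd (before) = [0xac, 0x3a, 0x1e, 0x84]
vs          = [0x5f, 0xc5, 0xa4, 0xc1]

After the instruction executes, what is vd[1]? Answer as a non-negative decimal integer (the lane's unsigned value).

vd[1] = 18446744073709551477

register lanes = 256/64 = 4
p0[j] = (7+j < 10); true for j=0..2 → 3 lanes set
lane  0: sub(0xac,0x5f) ⇒ 0x4d
lane  1: sub(0x3a,0xc5) ⇒ 0xffffffffffffff75
lane  2: sub(0x1e,0xa4) ⇒ 0xffffffffffffff7a
lane  3: tail/zero ⇒ 0x00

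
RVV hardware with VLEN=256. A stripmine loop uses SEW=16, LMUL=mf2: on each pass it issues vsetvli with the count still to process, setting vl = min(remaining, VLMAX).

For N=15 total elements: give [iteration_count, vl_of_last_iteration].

[iterations, last_vl] = [2, 7]

lanes per group: 256·1/2/16 = 8
15 elements at 8/iter → 2 passes, remainder 7 on the last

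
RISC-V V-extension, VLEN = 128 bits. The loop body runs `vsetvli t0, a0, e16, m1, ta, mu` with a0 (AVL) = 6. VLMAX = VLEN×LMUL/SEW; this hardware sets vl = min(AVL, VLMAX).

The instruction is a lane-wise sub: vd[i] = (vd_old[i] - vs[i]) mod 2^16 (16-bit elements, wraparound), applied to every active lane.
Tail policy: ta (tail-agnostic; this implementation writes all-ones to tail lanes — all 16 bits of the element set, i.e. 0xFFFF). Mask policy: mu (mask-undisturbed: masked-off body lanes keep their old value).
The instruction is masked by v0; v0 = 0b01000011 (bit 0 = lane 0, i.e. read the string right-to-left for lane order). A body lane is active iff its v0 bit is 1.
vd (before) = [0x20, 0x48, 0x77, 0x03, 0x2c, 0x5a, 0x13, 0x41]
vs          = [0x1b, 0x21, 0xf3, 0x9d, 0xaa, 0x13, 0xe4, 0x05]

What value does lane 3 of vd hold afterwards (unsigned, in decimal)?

lanes per group: 128·1/16 = 8
AVL=6 ≤ VLMAX=8, so vl = 6
[0] sub(0x20,0x1b) = 0x05
[1] sub(0x48,0x21) = 0x27
[2] mask-off/keep = 0x77
[3] mask-off/keep = 0x03
[4] mask-off/keep = 0x2c
[5] mask-off/keep = 0x5a
[6] tail/ones = 0xffff
[7] tail/ones = 0xffff

vd[3] = 3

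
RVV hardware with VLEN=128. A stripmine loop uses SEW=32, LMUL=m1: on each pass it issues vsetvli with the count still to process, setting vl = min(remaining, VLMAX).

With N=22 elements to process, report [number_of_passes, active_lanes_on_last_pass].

VLMAX = VLEN×LMUL/SEW = 128×1/32 = 4
22 elements at 4/iter → 6 passes, remainder 2 on the last

[iterations, last_vl] = [6, 2]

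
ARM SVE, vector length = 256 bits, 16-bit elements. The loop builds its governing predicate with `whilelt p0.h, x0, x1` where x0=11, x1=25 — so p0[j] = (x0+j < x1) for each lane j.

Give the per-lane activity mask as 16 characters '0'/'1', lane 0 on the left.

predicate = 1111111111111100

register lanes = 256/16 = 16
p0[j] = (11+j < 25); true for j=0..13 → 14 lanes set
bits (lane 0 leftmost): 1111111111111100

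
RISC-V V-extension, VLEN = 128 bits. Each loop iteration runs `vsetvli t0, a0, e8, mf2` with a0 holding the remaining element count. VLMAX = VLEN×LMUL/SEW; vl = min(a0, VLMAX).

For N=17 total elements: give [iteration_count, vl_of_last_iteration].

VLMAX = (128 × 1/2) / 8 = 8 lanes
iterations = ceil(17/8) = 3; final-pass vl = 1

[iterations, last_vl] = [3, 1]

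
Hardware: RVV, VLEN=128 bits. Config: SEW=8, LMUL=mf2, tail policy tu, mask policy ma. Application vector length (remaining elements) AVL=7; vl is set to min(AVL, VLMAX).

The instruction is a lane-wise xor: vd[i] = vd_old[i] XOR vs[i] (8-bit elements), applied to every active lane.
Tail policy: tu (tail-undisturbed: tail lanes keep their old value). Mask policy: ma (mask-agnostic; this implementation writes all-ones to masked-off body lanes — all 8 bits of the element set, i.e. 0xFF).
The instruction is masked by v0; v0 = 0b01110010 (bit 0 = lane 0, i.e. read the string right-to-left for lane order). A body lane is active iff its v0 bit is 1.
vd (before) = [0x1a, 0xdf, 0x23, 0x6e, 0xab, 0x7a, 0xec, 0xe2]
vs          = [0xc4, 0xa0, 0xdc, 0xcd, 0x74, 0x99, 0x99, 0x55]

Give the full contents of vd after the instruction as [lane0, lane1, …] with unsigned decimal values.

VLMAX = (128 × 1/2) / 8 = 8 lanes
AVL=7 ≤ VLMAX=8, so vl = 7
lane  0: mask-off/ones ⇒ 0xff
lane  1: xor(0xdf,0xa0) ⇒ 0x7f
lane  2: mask-off/ones ⇒ 0xff
lane  3: mask-off/ones ⇒ 0xff
lane  4: xor(0xab,0x74) ⇒ 0xdf
lane  5: xor(0x7a,0x99) ⇒ 0xe3
lane  6: xor(0xec,0x99) ⇒ 0x75
lane  7: tail/keep ⇒ 0xe2

vd = [255, 127, 255, 255, 223, 227, 117, 226]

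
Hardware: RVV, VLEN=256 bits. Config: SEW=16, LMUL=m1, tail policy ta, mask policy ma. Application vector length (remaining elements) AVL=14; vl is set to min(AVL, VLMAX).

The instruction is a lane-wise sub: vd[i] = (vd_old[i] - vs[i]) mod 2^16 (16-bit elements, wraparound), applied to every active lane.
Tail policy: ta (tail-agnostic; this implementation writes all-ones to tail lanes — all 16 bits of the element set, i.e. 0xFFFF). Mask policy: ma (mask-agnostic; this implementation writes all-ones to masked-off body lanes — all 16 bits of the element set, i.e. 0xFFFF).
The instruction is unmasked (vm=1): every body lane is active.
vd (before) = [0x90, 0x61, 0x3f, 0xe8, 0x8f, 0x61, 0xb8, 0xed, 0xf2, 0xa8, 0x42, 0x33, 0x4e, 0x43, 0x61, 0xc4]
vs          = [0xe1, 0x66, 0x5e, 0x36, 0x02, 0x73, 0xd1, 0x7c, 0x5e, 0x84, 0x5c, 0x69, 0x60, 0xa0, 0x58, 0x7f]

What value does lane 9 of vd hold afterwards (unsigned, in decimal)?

VLMAX = VLEN×LMUL/SEW = 256×1/16 = 16
vl ← min(14, 16) = 14
  i=0: sub(0x90,0xe1) → 65455
  i=1: sub(0x61,0x66) → 65531
  i=2: sub(0x3f,0x5e) → 65505
  i=3: sub(0xe8,0x36) → 178
  i=4: sub(0x8f,0x02) → 141
  i=5: sub(0x61,0x73) → 65518
  i=6: sub(0xb8,0xd1) → 65511
  i=7: sub(0xed,0x7c) → 113
  i=8: sub(0xf2,0x5e) → 148
  i=9: sub(0xa8,0x84) → 36
  i=10: sub(0x42,0x5c) → 65510
  i=11: sub(0x33,0x69) → 65482
  i=12: sub(0x4e,0x60) → 65518
  i=13: sub(0x43,0xa0) → 65443
  i=14: tail/ones → 65535
  i=15: tail/ones → 65535

vd[9] = 36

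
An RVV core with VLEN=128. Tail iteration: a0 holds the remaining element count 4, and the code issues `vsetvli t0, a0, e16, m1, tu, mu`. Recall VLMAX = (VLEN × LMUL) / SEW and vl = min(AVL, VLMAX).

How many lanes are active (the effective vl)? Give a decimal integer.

VLMAX = VLEN×LMUL/SEW = 128×1/16 = 8
vl = min(AVL, VLMAX) = min(4, 8) = 4

vl = 4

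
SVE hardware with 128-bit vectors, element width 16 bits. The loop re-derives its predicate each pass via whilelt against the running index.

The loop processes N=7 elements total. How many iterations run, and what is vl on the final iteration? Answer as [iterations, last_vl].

[iterations, last_vl] = [1, 7]

lane count: 128 div 16 = 8
N=7: ⌈7/8⌉ = 1 iters; last vl = 7 − 0×8 = 7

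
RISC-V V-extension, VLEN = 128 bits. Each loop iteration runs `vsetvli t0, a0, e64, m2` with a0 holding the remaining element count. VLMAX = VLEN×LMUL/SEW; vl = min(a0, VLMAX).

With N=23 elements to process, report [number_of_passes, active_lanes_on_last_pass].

VLMAX = (128 × 2) / 64 = 4 lanes
23 elements at 4/iter → 6 passes, remainder 3 on the last

[iterations, last_vl] = [6, 3]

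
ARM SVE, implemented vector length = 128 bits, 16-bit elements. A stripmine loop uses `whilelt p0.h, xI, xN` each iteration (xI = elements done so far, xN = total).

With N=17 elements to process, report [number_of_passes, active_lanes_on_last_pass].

[iterations, last_vl] = [3, 1]

lane count: 128 div 16 = 8
N=17: ⌈17/8⌉ = 3 iters; last vl = 17 − 2×8 = 1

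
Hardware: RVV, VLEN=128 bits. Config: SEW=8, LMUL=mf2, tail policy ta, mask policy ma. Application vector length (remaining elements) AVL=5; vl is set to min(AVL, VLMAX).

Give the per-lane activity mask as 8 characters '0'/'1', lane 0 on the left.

predicate = 11111000

VLMAX = (128 × 1/2) / 8 = 8 lanes
vl ← min(5, 8) = 5
bits (lane 0 leftmost): 11111000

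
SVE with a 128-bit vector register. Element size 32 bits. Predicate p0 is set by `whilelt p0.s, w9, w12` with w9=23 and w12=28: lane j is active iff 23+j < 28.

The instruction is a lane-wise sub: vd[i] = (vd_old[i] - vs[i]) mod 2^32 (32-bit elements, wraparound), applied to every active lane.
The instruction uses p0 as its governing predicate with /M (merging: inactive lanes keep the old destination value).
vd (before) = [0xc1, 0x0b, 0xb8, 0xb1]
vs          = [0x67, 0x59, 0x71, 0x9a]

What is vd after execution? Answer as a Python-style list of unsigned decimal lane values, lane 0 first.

lane count: 128 div 32 = 4
active while 23+j < 28, i.e. j ∈ [0,5) capped at 4 ⇒ 4
  i=0: sub(0xc1,0x67) → 90
  i=1: sub(0x0b,0x59) → 4294967218
  i=2: sub(0xb8,0x71) → 71
  i=3: sub(0xb1,0x9a) → 23

vd = [90, 4294967218, 71, 23]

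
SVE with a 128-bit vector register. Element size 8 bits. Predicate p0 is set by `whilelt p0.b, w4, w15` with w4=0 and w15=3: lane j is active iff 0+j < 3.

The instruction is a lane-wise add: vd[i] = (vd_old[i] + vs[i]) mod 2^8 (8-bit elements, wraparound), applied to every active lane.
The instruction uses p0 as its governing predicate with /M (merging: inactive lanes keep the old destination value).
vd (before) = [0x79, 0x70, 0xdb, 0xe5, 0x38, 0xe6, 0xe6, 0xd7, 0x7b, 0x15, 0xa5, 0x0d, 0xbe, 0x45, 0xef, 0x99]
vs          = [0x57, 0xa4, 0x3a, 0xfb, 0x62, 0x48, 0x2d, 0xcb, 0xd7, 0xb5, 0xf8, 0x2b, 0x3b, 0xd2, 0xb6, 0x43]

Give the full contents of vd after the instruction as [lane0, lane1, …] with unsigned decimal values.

128-bit reg / 8-bit elem → 16 lanes
active while 0+j < 3, i.e. j ∈ [0,3) capped at 16 ⇒ 3
  i=0: add(0x79,0x57) → 208
  i=1: add(0x70,0xa4) → 20
  i=2: add(0xdb,0x3a) → 21
  i=3: tail/keep → 229
  i=4: tail/keep → 56
  i=5: tail/keep → 230
  i=6: tail/keep → 230
  i=7: tail/keep → 215
  i=8: tail/keep → 123
  i=9: tail/keep → 21
  i=10: tail/keep → 165
  i=11: tail/keep → 13
  i=12: tail/keep → 190
  i=13: tail/keep → 69
  i=14: tail/keep → 239
  i=15: tail/keep → 153

vd = [208, 20, 21, 229, 56, 230, 230, 215, 123, 21, 165, 13, 190, 69, 239, 153]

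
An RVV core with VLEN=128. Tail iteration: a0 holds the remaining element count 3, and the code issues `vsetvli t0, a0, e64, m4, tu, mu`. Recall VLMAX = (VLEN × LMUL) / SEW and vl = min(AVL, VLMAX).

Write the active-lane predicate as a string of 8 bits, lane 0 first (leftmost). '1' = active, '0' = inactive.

lanes per group: 128·4/64 = 8
vl = min(AVL, VLMAX) = min(3, 8) = 3
bits (lane 0 leftmost): 11100000

predicate = 11100000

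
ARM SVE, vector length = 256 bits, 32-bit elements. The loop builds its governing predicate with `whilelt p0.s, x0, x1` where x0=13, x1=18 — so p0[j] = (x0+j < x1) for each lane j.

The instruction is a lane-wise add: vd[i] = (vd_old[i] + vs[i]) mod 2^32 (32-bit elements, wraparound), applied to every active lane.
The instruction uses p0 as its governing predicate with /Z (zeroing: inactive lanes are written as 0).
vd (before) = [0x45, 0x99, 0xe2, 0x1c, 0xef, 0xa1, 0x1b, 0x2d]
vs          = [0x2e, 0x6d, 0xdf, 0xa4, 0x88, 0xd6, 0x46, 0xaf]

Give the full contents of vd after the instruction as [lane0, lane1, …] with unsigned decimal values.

lane count: 256 div 32 = 8
whilelt: lane j active iff 13+j < 18 → j < 5 → 5 active
[0] add(0x45,0x2e) = 0x73
[1] add(0x99,0x6d) = 0x106
[2] add(0xe2,0xdf) = 0x1c1
[3] add(0x1c,0xa4) = 0xc0
[4] add(0xef,0x88) = 0x177
[5] tail/zero = 0x00
[6] tail/zero = 0x00
[7] tail/zero = 0x00

vd = [115, 262, 449, 192, 375, 0, 0, 0]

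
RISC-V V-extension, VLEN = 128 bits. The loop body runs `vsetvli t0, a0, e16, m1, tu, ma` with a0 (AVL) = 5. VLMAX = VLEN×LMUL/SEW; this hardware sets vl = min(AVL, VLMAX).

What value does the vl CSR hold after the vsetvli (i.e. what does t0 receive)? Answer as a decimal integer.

lanes per group: 128·1/16 = 8
vl = min(AVL, VLMAX) = min(5, 8) = 5

vl = 5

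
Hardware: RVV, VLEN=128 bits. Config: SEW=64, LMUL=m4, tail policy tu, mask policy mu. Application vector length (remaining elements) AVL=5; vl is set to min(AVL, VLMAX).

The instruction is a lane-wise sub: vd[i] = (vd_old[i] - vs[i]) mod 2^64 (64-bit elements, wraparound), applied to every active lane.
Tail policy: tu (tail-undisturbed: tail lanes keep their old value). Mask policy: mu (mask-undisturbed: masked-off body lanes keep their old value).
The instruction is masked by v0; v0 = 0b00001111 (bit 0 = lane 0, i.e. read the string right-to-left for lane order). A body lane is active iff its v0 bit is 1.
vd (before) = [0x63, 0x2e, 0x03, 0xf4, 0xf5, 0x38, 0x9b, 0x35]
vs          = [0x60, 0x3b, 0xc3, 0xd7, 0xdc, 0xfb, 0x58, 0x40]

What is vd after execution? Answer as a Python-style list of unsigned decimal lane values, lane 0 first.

lanes per group: 128·4/64 = 8
vl = min(AVL, VLMAX) = min(5, 8) = 5
lane  0: sub(0x63,0x60) ⇒ 0x03
lane  1: sub(0x2e,0x3b) ⇒ 0xfffffffffffffff3
lane  2: sub(0x03,0xc3) ⇒ 0xffffffffffffff40
lane  3: sub(0xf4,0xd7) ⇒ 0x1d
lane  4: mask-off/keep ⇒ 0xf5
lane  5: tail/keep ⇒ 0x38
lane  6: tail/keep ⇒ 0x9b
lane  7: tail/keep ⇒ 0x35

vd = [3, 18446744073709551603, 18446744073709551424, 29, 245, 56, 155, 53]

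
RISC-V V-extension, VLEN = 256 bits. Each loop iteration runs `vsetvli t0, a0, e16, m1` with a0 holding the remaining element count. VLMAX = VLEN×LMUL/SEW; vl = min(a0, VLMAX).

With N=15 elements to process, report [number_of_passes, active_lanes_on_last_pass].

[iterations, last_vl] = [1, 15]

VLMAX = VLEN×LMUL/SEW = 256×1/16 = 16
N=15: ⌈15/16⌉ = 1 iters; last vl = 15 − 0×16 = 15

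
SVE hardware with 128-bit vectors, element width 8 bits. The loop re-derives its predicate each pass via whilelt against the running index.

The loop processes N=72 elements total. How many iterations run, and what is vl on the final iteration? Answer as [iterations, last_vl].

lane count: 128 div 8 = 16
N=72: ⌈72/16⌉ = 5 iters; last vl = 72 − 4×16 = 8

[iterations, last_vl] = [5, 8]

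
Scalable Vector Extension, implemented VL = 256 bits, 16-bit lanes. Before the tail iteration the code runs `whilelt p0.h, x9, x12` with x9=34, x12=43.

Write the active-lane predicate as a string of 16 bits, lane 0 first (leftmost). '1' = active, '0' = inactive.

lane count: 256 div 16 = 16
p0[j] = (34+j < 43); true for j=0..8 → 9 lanes set
bits (lane 0 leftmost): 1111111110000000

predicate = 1111111110000000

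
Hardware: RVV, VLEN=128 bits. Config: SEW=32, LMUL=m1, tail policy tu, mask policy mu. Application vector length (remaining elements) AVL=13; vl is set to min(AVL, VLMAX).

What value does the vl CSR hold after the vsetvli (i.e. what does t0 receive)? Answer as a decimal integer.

vl = 4

VLMAX = VLEN×LMUL/SEW = 128×1/32 = 4
AVL=13 > VLMAX=4, so vl = 4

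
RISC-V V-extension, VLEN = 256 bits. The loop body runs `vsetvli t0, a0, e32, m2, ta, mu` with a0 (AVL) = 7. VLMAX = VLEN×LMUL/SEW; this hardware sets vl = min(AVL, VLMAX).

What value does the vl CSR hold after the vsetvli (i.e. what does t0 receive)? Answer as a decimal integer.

vl = 7

VLMAX = (256 × 2) / 32 = 16 lanes
vl ← min(7, 16) = 7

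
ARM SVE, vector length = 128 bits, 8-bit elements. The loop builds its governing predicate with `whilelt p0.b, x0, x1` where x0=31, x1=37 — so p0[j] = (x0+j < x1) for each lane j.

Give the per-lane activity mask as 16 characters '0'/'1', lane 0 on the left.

128-bit reg / 8-bit elem → 16 lanes
whilelt: lane j active iff 31+j < 37 → j < 6 → 6 active
bits (lane 0 leftmost): 1111110000000000

predicate = 1111110000000000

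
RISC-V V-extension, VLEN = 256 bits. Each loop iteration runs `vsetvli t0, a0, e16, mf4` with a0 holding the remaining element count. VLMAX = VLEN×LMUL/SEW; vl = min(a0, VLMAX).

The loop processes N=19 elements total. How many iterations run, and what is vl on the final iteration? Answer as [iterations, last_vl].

[iterations, last_vl] = [5, 3]

VLMAX = (256 × 1/4) / 16 = 4 lanes
N=19: ⌈19/4⌉ = 5 iters; last vl = 19 − 4×4 = 3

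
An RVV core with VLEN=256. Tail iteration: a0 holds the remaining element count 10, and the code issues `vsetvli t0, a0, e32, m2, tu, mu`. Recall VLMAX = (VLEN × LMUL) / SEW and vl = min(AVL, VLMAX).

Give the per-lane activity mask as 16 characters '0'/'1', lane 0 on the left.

VLMAX = (256 × 2) / 32 = 16 lanes
AVL=10 ≤ VLMAX=16, so vl = 10
bits (lane 0 leftmost): 1111111111000000

predicate = 1111111111000000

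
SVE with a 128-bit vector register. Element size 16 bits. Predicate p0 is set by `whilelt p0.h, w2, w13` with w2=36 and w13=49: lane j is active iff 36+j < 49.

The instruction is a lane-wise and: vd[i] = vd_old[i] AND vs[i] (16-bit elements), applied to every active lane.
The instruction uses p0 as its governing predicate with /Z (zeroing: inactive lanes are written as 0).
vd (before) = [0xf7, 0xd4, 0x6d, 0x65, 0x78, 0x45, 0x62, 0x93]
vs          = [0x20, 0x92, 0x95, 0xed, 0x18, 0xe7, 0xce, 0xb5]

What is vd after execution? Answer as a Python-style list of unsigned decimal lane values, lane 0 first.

vd = [32, 144, 5, 101, 24, 69, 66, 145]

128-bit reg / 16-bit elem → 8 lanes
whilelt: lane j active iff 36+j < 49 → j < 13 → 8 active
[0] and(0xf7,0x20) = 0x20
[1] and(0xd4,0x92) = 0x90
[2] and(0x6d,0x95) = 0x05
[3] and(0x65,0xed) = 0x65
[4] and(0x78,0x18) = 0x18
[5] and(0x45,0xe7) = 0x45
[6] and(0x62,0xce) = 0x42
[7] and(0x93,0xb5) = 0x91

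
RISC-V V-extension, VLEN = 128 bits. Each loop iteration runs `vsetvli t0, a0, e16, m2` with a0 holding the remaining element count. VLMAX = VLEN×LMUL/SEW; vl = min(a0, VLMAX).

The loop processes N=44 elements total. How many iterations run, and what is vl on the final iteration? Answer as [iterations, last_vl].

VLMAX = VLEN×LMUL/SEW = 128×2/16 = 16
44 elements at 16/iter → 3 passes, remainder 12 on the last

[iterations, last_vl] = [3, 12]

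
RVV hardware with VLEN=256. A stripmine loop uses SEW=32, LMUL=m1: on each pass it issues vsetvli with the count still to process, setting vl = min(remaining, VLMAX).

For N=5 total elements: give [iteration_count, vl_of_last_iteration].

[iterations, last_vl] = [1, 5]

VLMAX = VLEN×LMUL/SEW = 256×1/32 = 8
N=5: ⌈5/8⌉ = 1 iters; last vl = 5 − 0×8 = 5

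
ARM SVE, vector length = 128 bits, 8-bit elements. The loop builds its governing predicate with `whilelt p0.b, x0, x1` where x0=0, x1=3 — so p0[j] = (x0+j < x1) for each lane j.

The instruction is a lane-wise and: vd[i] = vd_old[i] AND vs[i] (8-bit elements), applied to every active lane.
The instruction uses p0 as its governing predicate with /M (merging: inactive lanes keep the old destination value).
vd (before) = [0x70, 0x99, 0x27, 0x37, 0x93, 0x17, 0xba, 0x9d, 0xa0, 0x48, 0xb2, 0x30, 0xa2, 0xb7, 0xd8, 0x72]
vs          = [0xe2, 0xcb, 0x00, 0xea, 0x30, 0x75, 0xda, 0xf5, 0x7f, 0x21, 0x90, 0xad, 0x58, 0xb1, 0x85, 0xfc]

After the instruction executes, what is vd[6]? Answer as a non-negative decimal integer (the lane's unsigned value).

vd[6] = 186

register lanes = 128/8 = 16
whilelt: lane j active iff 0+j < 3 → j < 3 → 3 active
  i=0: and(0x70,0xe2) → 96
  i=1: and(0x99,0xcb) → 137
  i=2: and(0x27,0x00) → 0
  i=3: tail/keep → 55
  i=4: tail/keep → 147
  i=5: tail/keep → 23
  i=6: tail/keep → 186
  i=7: tail/keep → 157
  i=8: tail/keep → 160
  i=9: tail/keep → 72
  i=10: tail/keep → 178
  i=11: tail/keep → 48
  i=12: tail/keep → 162
  i=13: tail/keep → 183
  i=14: tail/keep → 216
  i=15: tail/keep → 114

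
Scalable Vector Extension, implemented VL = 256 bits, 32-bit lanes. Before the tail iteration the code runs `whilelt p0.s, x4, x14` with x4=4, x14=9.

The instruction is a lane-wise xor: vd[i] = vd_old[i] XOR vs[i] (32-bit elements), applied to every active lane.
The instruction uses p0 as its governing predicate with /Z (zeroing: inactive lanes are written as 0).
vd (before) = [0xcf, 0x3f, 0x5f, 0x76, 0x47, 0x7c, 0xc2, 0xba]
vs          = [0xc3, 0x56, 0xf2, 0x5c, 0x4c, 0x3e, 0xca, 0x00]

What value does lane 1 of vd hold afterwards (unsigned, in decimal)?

256-bit reg / 32-bit elem → 8 lanes
whilelt: lane j active iff 4+j < 9 → j < 5 → 5 active
vd[0] xor(0xcf,0xc3) -> 0x0c
vd[1] xor(0x3f,0x56) -> 0x69
vd[2] xor(0x5f,0xf2) -> 0xad
vd[3] xor(0x76,0x5c) -> 0x2a
vd[4] xor(0x47,0x4c) -> 0x0b
vd[5] tail/zero -> 0x00
vd[6] tail/zero -> 0x00
vd[7] tail/zero -> 0x00

vd[1] = 105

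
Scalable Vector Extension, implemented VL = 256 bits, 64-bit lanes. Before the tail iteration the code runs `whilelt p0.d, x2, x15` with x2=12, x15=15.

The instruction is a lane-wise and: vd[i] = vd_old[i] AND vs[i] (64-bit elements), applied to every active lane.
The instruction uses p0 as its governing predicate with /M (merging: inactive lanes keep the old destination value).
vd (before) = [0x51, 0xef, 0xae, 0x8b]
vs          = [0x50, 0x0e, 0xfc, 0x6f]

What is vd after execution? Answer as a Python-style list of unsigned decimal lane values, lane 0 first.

register lanes = 256/64 = 4
active while 12+j < 15, i.e. j ∈ [0,3) capped at 4 ⇒ 3
[0] and(0x51,0x50) = 0x50
[1] and(0xef,0x0e) = 0x0e
[2] and(0xae,0xfc) = 0xac
[3] tail/keep = 0x8b

vd = [80, 14, 172, 139]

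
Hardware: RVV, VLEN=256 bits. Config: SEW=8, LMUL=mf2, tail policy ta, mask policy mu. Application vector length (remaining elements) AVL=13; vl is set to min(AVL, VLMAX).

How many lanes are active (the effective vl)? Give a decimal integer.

VLMAX = (256 × 1/2) / 8 = 16 lanes
vl ← min(13, 16) = 13

vl = 13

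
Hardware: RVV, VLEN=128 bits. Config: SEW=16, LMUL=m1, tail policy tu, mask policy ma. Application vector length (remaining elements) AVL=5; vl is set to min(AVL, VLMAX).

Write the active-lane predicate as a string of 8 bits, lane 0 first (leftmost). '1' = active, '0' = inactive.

predicate = 11111000

VLMAX = VLEN×LMUL/SEW = 128×1/16 = 8
vl ← min(5, 8) = 5
bits (lane 0 leftmost): 11111000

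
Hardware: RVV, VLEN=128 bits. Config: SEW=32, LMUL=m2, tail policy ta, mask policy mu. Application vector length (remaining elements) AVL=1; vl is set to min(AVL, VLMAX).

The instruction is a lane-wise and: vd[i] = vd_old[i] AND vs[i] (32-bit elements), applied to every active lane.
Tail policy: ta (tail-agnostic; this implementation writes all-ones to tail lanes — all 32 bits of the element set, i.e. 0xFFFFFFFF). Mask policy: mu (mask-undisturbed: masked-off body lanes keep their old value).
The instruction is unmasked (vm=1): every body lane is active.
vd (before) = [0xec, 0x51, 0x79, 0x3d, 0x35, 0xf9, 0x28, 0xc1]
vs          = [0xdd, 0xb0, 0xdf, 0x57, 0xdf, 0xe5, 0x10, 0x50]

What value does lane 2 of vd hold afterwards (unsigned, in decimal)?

VLMAX = (128 × 2) / 32 = 8 lanes
vl = min(AVL, VLMAX) = min(1, 8) = 1
lane  0: and(0xec,0xdd) ⇒ 0xcc
lane  1: tail/ones ⇒ 0xffffffff
lane  2: tail/ones ⇒ 0xffffffff
lane  3: tail/ones ⇒ 0xffffffff
lane  4: tail/ones ⇒ 0xffffffff
lane  5: tail/ones ⇒ 0xffffffff
lane  6: tail/ones ⇒ 0xffffffff
lane  7: tail/ones ⇒ 0xffffffff

vd[2] = 4294967295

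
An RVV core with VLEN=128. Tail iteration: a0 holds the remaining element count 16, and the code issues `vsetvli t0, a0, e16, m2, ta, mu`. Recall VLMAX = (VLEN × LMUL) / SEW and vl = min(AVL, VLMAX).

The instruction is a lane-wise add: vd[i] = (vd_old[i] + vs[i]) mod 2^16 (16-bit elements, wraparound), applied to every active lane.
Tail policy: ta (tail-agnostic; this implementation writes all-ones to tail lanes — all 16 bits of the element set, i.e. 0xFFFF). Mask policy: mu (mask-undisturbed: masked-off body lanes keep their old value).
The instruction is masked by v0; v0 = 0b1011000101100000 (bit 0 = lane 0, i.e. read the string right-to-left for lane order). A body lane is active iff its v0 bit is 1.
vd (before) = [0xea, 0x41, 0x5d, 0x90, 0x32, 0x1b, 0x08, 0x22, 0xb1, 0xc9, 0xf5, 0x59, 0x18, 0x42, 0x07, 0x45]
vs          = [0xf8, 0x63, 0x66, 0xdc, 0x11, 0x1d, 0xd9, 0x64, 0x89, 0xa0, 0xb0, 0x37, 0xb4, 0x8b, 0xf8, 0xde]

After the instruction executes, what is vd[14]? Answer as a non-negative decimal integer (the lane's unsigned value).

vd[14] = 7

VLMAX = VLEN×LMUL/SEW = 128×2/16 = 16
AVL=16 ≤ VLMAX=16, so vl = 16
vd[0] mask-off/keep -> 0xea
vd[1] mask-off/keep -> 0x41
vd[2] mask-off/keep -> 0x5d
vd[3] mask-off/keep -> 0x90
vd[4] mask-off/keep -> 0x32
vd[5] add(0x1b,0x1d) -> 0x38
vd[6] add(0x08,0xd9) -> 0xe1
vd[7] mask-off/keep -> 0x22
vd[8] add(0xb1,0x89) -> 0x13a
vd[9] mask-off/keep -> 0xc9
vd[10] mask-off/keep -> 0xf5
vd[11] mask-off/keep -> 0x59
vd[12] add(0x18,0xb4) -> 0xcc
vd[13] add(0x42,0x8b) -> 0xcd
vd[14] mask-off/keep -> 0x07
vd[15] add(0x45,0xde) -> 0x123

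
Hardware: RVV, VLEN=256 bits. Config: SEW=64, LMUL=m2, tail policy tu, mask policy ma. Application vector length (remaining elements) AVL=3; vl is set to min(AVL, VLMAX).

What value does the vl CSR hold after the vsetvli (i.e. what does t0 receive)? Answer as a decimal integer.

vl = 3

lanes per group: 256·2/64 = 8
vl = min(AVL, VLMAX) = min(3, 8) = 3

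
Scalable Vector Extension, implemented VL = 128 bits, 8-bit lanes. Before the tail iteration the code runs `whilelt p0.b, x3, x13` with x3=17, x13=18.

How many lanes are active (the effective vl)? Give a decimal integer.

vl = 1

lane count: 128 div 8 = 16
active while 17+j < 18, i.e. j ∈ [0,1) capped at 16 ⇒ 1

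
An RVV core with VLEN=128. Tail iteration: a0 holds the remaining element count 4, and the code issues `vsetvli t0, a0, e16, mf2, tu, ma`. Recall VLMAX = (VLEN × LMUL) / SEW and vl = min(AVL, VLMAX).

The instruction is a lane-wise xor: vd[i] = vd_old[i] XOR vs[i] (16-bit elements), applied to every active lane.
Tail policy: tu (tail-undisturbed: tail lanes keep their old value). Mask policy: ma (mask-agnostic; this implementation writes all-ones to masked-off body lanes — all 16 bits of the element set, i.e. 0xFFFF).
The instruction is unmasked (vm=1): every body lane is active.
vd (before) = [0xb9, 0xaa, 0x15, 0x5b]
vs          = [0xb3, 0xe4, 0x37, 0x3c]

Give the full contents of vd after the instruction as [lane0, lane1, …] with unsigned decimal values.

VLMAX = (128 × 1/2) / 16 = 4 lanes
vl ← min(4, 4) = 4
[0] xor(0xb9,0xb3) = 0x0a
[1] xor(0xaa,0xe4) = 0x4e
[2] xor(0x15,0x37) = 0x22
[3] xor(0x5b,0x3c) = 0x67

vd = [10, 78, 34, 103]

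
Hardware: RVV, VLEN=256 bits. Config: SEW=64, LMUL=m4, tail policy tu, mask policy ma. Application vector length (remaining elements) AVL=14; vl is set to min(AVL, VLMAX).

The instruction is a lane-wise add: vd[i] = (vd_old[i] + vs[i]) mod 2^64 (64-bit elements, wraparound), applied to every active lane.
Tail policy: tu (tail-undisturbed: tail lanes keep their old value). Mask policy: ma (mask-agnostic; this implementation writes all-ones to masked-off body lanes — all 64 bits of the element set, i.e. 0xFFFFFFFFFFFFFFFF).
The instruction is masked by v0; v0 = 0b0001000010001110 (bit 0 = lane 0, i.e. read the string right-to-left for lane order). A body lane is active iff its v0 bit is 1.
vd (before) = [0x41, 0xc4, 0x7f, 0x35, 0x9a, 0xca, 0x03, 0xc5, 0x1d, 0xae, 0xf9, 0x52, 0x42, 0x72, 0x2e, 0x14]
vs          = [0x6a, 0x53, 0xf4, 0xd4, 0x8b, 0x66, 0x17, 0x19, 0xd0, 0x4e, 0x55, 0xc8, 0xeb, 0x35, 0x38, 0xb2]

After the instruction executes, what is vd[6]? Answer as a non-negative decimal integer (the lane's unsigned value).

VLMAX = (256 × 4) / 64 = 16 lanes
AVL=14 ≤ VLMAX=16, so vl = 14
vd[0] mask-off/ones -> 0xffffffffffffffff
vd[1] add(0xc4,0x53) -> 0x117
vd[2] add(0x7f,0xf4) -> 0x173
vd[3] add(0x35,0xd4) -> 0x109
vd[4] mask-off/ones -> 0xffffffffffffffff
vd[5] mask-off/ones -> 0xffffffffffffffff
vd[6] mask-off/ones -> 0xffffffffffffffff
vd[7] add(0xc5,0x19) -> 0xde
vd[8] mask-off/ones -> 0xffffffffffffffff
vd[9] mask-off/ones -> 0xffffffffffffffff
vd[10] mask-off/ones -> 0xffffffffffffffff
vd[11] mask-off/ones -> 0xffffffffffffffff
vd[12] add(0x42,0xeb) -> 0x12d
vd[13] mask-off/ones -> 0xffffffffffffffff
vd[14] tail/keep -> 0x2e
vd[15] tail/keep -> 0x14

vd[6] = 18446744073709551615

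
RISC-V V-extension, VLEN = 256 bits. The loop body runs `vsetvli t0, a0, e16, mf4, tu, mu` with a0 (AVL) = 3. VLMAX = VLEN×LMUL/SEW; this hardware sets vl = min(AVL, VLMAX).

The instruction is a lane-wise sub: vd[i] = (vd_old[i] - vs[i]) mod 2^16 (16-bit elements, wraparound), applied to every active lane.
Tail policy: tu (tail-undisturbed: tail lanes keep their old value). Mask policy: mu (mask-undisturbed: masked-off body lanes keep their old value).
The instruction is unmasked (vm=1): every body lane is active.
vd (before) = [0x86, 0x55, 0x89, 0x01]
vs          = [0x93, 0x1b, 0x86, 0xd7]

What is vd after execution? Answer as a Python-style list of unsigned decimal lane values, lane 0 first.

vd = [65523, 58, 3, 1]

VLMAX = VLEN×LMUL/SEW = 256×1/4/16 = 4
vl ← min(3, 4) = 3
lane  0: sub(0x86,0x93) ⇒ 0xfff3
lane  1: sub(0x55,0x1b) ⇒ 0x3a
lane  2: sub(0x89,0x86) ⇒ 0x03
lane  3: tail/keep ⇒ 0x01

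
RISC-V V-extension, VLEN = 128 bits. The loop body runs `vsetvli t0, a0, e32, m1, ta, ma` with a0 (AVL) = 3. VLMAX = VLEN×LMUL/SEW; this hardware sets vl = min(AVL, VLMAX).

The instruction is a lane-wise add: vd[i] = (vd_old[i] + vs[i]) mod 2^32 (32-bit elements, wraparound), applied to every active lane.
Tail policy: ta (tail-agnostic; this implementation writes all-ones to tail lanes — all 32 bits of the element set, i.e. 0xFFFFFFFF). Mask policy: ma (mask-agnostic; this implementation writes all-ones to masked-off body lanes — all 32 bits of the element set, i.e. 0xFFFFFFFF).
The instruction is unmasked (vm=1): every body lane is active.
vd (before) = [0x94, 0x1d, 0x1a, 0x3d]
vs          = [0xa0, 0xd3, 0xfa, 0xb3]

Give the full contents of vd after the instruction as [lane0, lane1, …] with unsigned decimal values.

vd = [308, 240, 276, 4294967295]

VLMAX = VLEN×LMUL/SEW = 128×1/32 = 4
vl ← min(3, 4) = 3
[0] add(0x94,0xa0) = 0x134
[1] add(0x1d,0xd3) = 0xf0
[2] add(0x1a,0xfa) = 0x114
[3] tail/ones = 0xffffffff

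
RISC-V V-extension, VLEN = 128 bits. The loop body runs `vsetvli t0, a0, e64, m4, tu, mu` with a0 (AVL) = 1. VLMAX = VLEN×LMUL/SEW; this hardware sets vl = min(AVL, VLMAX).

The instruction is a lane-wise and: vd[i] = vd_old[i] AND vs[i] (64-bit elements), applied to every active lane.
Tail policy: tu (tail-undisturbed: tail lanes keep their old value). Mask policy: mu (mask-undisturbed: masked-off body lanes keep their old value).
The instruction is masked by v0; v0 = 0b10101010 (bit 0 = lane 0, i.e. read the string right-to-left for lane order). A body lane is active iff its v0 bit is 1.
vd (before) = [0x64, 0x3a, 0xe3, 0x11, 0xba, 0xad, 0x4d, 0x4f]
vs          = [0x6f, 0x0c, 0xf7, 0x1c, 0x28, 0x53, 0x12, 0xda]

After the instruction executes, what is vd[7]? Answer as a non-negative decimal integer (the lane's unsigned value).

vd[7] = 79

VLMAX = VLEN×LMUL/SEW = 128×4/64 = 8
vl ← min(1, 8) = 1
  i=0: mask-off/keep → 100
  i=1: tail/keep → 58
  i=2: tail/keep → 227
  i=3: tail/keep → 17
  i=4: tail/keep → 186
  i=5: tail/keep → 173
  i=6: tail/keep → 77
  i=7: tail/keep → 79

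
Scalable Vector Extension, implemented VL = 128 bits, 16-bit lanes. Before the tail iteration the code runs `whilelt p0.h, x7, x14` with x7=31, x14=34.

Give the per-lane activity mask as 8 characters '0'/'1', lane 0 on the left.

predicate = 11100000

register lanes = 128/16 = 8
whilelt: lane j active iff 31+j < 34 → j < 3 → 3 active
bits (lane 0 leftmost): 11100000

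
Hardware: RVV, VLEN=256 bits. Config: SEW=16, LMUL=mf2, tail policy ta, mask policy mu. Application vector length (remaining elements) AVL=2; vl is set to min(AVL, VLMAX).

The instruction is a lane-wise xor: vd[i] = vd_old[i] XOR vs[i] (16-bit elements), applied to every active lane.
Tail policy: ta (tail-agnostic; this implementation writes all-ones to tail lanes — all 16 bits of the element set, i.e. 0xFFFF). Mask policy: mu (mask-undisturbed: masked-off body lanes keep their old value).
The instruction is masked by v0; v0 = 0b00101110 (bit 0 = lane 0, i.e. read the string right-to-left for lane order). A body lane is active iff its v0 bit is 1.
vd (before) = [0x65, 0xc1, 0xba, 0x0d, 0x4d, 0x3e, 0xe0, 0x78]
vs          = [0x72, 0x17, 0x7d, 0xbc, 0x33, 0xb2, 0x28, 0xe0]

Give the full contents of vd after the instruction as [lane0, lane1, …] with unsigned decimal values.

VLMAX = VLEN×LMUL/SEW = 256×1/2/16 = 8
vl = min(AVL, VLMAX) = min(2, 8) = 2
  i=0: mask-off/keep → 101
  i=1: xor(0xc1,0x17) → 214
  i=2: tail/ones → 65535
  i=3: tail/ones → 65535
  i=4: tail/ones → 65535
  i=5: tail/ones → 65535
  i=6: tail/ones → 65535
  i=7: tail/ones → 65535

vd = [101, 214, 65535, 65535, 65535, 65535, 65535, 65535]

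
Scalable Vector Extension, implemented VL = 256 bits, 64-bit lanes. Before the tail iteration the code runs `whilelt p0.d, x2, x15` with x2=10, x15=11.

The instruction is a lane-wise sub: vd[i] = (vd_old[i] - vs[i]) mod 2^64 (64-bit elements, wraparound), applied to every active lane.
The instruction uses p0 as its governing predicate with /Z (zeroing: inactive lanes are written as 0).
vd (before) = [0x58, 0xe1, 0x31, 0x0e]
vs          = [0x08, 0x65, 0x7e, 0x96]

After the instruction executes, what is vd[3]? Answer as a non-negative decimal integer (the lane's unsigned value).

vd[3] = 0

lane count: 256 div 64 = 4
p0[j] = (10+j < 11); true for j=0..0 → 1 lanes set
  i=0: sub(0x58,0x08) → 80
  i=1: tail/zero → 0
  i=2: tail/zero → 0
  i=3: tail/zero → 0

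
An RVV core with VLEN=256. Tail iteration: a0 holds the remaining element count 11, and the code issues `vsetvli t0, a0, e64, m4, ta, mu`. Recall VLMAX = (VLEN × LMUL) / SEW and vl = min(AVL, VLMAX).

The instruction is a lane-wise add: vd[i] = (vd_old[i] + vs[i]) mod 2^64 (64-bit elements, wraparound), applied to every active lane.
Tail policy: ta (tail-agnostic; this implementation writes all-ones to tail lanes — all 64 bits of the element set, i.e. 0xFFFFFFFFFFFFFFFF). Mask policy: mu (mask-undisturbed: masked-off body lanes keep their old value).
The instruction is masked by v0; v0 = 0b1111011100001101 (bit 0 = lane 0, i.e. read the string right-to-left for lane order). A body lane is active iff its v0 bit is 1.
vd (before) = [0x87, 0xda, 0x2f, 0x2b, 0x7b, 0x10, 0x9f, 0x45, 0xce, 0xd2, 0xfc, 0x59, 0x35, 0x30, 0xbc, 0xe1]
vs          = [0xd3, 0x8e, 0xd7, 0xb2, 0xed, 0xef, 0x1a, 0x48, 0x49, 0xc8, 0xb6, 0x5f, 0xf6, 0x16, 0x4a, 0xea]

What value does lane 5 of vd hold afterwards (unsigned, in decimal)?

vd[5] = 16

VLMAX = (256 × 4) / 64 = 16 lanes
vl ← min(11, 16) = 11
  i=0: add(0x87,0xd3) → 346
  i=1: mask-off/keep → 218
  i=2: add(0x2f,0xd7) → 262
  i=3: add(0x2b,0xb2) → 221
  i=4: mask-off/keep → 123
  i=5: mask-off/keep → 16
  i=6: mask-off/keep → 159
  i=7: mask-off/keep → 69
  i=8: add(0xce,0x49) → 279
  i=9: add(0xd2,0xc8) → 410
  i=10: add(0xfc,0xb6) → 434
  i=11: tail/ones → 18446744073709551615
  i=12: tail/ones → 18446744073709551615
  i=13: tail/ones → 18446744073709551615
  i=14: tail/ones → 18446744073709551615
  i=15: tail/ones → 18446744073709551615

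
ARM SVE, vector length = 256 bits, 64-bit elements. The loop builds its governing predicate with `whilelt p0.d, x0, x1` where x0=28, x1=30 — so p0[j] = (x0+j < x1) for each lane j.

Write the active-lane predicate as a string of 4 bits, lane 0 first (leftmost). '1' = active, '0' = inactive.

register lanes = 256/64 = 4
p0[j] = (28+j < 30); true for j=0..1 → 2 lanes set
bits (lane 0 leftmost): 1100

predicate = 1100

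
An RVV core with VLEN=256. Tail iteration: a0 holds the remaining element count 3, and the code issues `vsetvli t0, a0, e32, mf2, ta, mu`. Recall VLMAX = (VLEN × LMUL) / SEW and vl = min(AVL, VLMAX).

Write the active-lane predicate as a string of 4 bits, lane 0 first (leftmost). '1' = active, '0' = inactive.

predicate = 1110

VLMAX = VLEN×LMUL/SEW = 256×1/2/32 = 4
vl ← min(3, 4) = 3
bits (lane 0 leftmost): 1110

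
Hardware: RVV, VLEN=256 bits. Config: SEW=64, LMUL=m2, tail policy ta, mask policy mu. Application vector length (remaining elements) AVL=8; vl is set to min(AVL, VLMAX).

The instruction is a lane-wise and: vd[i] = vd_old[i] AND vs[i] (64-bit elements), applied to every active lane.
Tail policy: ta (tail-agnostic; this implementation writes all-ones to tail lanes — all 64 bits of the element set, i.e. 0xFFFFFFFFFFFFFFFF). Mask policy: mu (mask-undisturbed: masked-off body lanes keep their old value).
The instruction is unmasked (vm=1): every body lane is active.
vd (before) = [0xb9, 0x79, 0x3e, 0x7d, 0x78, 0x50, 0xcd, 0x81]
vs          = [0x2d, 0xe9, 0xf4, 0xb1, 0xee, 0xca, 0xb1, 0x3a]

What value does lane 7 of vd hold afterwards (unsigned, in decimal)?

lanes per group: 256·2/64 = 8
AVL=8 ≤ VLMAX=8, so vl = 8
[0] and(0xb9,0x2d) = 0x29
[1] and(0x79,0xe9) = 0x69
[2] and(0x3e,0xf4) = 0x34
[3] and(0x7d,0xb1) = 0x31
[4] and(0x78,0xee) = 0x68
[5] and(0x50,0xca) = 0x40
[6] and(0xcd,0xb1) = 0x81
[7] and(0x81,0x3a) = 0x00

vd[7] = 0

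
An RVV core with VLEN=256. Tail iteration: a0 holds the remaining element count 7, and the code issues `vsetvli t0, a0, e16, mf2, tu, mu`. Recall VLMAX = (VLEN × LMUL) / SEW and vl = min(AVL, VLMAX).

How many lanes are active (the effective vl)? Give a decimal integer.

vl = 7

lanes per group: 256·1/2/16 = 8
vl ← min(7, 8) = 7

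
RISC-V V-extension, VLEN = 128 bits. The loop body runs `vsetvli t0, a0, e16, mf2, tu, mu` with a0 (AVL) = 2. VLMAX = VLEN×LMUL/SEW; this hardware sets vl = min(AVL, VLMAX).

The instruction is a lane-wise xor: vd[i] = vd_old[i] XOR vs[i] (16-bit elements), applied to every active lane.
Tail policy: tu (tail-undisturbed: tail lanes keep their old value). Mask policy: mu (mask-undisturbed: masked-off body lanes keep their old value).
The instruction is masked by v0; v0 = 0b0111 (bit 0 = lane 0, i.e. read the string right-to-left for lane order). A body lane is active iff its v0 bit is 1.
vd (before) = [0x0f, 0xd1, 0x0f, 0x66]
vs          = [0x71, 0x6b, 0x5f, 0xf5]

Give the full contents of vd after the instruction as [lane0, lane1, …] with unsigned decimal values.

vd = [126, 186, 15, 102]

lanes per group: 128·1/2/16 = 4
vl ← min(2, 4) = 2
[0] xor(0x0f,0x71) = 0x7e
[1] xor(0xd1,0x6b) = 0xba
[2] tail/keep = 0x0f
[3] tail/keep = 0x66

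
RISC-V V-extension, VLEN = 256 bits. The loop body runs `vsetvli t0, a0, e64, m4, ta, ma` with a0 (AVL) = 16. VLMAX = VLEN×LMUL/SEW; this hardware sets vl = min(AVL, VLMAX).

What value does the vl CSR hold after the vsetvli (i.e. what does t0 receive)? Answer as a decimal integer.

vl = 16

VLMAX = (256 × 4) / 64 = 16 lanes
vl ← min(16, 16) = 16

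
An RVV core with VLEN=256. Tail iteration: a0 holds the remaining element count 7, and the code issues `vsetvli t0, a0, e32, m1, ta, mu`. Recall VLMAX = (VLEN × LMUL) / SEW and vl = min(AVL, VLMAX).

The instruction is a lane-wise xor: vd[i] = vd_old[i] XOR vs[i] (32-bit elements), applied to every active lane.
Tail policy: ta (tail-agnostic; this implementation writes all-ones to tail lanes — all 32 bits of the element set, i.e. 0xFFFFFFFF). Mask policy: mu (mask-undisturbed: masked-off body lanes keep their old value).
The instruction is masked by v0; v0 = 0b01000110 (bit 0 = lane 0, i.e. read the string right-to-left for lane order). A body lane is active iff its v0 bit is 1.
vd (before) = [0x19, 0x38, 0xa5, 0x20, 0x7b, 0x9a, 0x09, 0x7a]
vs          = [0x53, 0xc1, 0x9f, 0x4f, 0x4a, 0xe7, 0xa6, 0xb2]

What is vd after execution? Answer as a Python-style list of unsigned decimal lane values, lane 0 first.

vd = [25, 249, 58, 32, 123, 154, 175, 4294967295]

VLMAX = (256 × 1) / 32 = 8 lanes
AVL=7 ≤ VLMAX=8, so vl = 7
[0] mask-off/keep = 0x19
[1] xor(0x38,0xc1) = 0xf9
[2] xor(0xa5,0x9f) = 0x3a
[3] mask-off/keep = 0x20
[4] mask-off/keep = 0x7b
[5] mask-off/keep = 0x9a
[6] xor(0x09,0xa6) = 0xaf
[7] tail/ones = 0xffffffff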